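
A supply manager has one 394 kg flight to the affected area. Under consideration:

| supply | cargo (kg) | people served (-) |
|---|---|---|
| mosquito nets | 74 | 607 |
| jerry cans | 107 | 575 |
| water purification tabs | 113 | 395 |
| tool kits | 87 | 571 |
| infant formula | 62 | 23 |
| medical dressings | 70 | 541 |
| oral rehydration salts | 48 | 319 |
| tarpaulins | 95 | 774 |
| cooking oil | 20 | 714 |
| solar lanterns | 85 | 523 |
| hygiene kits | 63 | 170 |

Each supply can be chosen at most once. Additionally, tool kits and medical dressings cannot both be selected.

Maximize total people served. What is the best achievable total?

By people served per kg: cooking oil 35.70, mosquito nets 8.20, tarpaulins 8.15, medical dressings 7.73 lead.
Taking mosquito nets + medical dressings + oral rehydration salts + tarpaulins + cooking oil + solar lanterns: 392 kg used, 3478 in people served.

3478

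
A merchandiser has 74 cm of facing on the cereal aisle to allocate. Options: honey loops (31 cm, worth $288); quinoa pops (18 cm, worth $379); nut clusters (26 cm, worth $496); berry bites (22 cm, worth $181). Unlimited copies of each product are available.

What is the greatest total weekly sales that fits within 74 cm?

Density check — quinoa pops 21.06, nut clusters 19.08, honey loops 9.29 are the best per cm.
4×quinoa pops uses 72 of the 74 cm and totals 1516.
The spare 2 cm is too small for any remaining product, and no exchange beats 1516.

1516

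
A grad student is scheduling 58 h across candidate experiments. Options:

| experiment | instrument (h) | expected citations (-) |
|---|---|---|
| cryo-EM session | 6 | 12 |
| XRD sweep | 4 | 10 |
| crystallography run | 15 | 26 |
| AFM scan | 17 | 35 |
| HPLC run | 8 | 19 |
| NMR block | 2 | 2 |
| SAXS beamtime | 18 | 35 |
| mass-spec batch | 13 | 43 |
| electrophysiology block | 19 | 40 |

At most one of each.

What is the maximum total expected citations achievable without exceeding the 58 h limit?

Greedy by ratio would take cryo-EM session + XRD sweep + HPLC run + NMR block + mass-spec batch + electrophysiology block: 52 h used, total 126.
The 12 h tied up in cryo-EM session and XRD sweep and NMR block is better spent on AFM scan — total rises to 137 (57 h).
Nothing else within 58 h beats 137.

137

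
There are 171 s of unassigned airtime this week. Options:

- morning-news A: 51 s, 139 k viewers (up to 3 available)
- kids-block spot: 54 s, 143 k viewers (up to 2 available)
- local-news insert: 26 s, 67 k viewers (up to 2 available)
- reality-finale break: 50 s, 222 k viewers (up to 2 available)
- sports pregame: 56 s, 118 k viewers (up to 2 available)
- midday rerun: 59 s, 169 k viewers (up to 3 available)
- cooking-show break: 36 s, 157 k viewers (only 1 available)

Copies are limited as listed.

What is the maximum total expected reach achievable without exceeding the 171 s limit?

Taking local-news insert + 2×reality-finale break + cooking-show break: 162 s used, 668 in expected reach.
No other feasible combination exceeds 668.

668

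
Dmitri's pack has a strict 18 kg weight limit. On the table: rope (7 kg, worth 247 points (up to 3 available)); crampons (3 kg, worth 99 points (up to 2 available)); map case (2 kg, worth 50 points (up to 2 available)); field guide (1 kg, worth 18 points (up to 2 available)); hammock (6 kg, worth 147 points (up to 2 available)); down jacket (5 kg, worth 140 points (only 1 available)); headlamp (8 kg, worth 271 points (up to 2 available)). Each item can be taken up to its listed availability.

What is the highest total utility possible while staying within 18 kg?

Ranking by ratio (utility/kg): rope 35.29, headlamp 33.88, crampons 33.00, down jacket 28.00.
Greedy by ratio would take 2×rope + crampons + field guide: 18 kg used, total 611.
Dropping rope and field guide frees 8 kg; slotting in headlamp (8 kg) lifts the total to 617 at 18 kg.
That's the maximum — no swap from here does better than 617.

617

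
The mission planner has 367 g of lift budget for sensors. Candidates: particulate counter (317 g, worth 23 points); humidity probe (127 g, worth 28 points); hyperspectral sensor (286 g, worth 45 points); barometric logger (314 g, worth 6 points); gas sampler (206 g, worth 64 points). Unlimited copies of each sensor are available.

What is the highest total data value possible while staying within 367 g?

92

Humidity probe + gas sampler uses 333 of the 367 g and totals 92.
Nothing else within 367 g beats 92.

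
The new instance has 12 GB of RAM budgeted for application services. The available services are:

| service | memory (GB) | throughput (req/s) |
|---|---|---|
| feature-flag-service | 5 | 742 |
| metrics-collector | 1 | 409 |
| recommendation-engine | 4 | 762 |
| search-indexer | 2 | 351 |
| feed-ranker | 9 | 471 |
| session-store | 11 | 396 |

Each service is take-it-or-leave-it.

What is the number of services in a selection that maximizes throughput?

4

The maximum throughput within 12 GB is 2264.
One optimal bundle: feature-flag-service + metrics-collector + recommendation-engine + search-indexer (12 GB).
Any selection reaching 2264 contains exactly 4 services.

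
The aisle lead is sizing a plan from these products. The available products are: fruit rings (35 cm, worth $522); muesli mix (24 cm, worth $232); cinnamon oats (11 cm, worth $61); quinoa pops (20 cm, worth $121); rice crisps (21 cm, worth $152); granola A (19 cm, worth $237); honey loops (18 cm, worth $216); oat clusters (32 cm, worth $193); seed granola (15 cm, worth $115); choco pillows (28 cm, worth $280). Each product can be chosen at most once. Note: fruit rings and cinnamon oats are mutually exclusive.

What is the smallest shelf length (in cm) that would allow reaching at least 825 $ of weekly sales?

68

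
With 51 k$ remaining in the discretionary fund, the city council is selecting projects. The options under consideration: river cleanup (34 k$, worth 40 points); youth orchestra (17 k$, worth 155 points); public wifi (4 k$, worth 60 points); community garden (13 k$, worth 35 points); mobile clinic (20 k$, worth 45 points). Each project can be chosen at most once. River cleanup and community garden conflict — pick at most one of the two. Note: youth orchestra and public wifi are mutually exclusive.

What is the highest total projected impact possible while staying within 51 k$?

235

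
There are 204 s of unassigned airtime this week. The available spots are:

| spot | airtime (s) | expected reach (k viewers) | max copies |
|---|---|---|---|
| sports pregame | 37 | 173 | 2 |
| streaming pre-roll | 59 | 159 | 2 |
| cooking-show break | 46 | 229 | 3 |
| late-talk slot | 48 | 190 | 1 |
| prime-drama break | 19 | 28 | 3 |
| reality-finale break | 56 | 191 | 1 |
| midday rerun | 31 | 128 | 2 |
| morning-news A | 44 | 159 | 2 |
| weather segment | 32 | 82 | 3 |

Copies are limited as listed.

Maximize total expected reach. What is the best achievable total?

943

Filling by ratio: sports pregame + 3×cooking-show break + prime-drama break for 888, with 10 s left unused.
Replace sports pregame and prime-drama break with 2×midday rerun: the trade gains 55 net, giving 943 at 200 s.
Nothing else within 204 s beats 943.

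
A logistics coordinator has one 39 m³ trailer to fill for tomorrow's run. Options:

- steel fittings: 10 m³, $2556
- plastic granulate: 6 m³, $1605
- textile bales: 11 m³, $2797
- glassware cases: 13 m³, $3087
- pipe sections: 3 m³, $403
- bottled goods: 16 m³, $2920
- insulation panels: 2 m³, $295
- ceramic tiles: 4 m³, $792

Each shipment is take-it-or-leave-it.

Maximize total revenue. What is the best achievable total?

9232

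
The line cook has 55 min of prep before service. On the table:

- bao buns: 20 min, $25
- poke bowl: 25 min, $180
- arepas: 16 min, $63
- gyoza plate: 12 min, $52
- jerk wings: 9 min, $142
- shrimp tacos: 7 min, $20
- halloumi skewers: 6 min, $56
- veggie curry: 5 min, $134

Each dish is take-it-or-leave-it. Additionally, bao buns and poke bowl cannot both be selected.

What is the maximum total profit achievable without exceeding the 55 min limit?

532

By profit per min: veggie curry 26.80, jerk wings 15.78, halloumi skewers 9.33, poke bowl 7.20 lead.
Best packing: poke bowl + jerk wings + shrimp tacos + halloumi skewers + veggie curry — 52 min, 532 total.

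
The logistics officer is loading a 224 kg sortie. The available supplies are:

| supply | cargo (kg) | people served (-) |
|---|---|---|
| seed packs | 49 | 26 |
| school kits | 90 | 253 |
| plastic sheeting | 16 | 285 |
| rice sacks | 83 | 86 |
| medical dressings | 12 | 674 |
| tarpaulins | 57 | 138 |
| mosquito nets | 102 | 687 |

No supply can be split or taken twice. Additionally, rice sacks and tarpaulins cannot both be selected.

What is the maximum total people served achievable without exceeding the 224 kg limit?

1899

Ranking by ratio (people served/kg): medical dressings 56.17, plastic sheeting 17.81, mosquito nets 6.74.
Taking school kits + plastic sheeting + medical dressings + mosquito nets: 220 kg used, 1899 in people served.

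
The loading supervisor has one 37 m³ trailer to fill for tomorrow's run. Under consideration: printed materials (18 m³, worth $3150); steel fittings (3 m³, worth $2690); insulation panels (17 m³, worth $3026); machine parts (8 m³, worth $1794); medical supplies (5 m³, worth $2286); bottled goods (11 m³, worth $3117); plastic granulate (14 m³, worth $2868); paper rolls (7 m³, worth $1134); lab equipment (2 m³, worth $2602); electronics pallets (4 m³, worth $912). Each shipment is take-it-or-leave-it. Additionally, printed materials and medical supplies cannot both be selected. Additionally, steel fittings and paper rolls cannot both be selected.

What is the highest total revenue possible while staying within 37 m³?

13563

Taking the top-ratio shipments first gives steel fittings + machine parts + medical supplies + bottled goods + lab equipment + electronics pallets for 13401 (33 m³).
The 12 m³ tied up in machine parts and electronics pallets is better spent on plastic granulate — total rises to 13563 (35 m³).
Runner-up steel fittings + machine parts + medical supplies + bottled goods + lab equipment + electronics pallets tops out at 13401.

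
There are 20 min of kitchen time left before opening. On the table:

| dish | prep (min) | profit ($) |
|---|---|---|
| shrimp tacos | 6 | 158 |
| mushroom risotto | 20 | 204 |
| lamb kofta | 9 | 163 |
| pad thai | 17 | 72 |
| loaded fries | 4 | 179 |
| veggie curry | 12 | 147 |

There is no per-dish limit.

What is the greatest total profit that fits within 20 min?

Density check — loaded fries 44.75, shrimp tacos 26.33, lamb kofta 18.11, veggie curry 12.25 are the best per min.
Taking 5×loaded fries: 20 min used, 895 in profit.
Nothing else within 20 min beats 895.

895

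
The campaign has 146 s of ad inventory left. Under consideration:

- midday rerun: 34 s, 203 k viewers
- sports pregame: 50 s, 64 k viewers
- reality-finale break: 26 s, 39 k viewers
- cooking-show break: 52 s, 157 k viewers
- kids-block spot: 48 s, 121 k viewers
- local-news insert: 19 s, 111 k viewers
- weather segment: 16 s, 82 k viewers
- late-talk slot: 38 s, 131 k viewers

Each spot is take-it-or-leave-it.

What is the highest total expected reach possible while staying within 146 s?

By expected reach per s: midday rerun 5.97, local-news insert 5.84, weather segment 5.12, late-talk slot 3.45 lead.
Taking the top-ratio spots first gives midday rerun + reality-finale break + local-news insert + weather segment + late-talk slot for 566 (133 s).
Dropping reality-finale break and weather segment frees 42 s; slotting in cooking-show break (52 s) lifts the total to 602 at 143 s.
Next best is midday rerun + cooking-show break + weather segment + late-talk slot at 573 (140 s) — short by 29.

602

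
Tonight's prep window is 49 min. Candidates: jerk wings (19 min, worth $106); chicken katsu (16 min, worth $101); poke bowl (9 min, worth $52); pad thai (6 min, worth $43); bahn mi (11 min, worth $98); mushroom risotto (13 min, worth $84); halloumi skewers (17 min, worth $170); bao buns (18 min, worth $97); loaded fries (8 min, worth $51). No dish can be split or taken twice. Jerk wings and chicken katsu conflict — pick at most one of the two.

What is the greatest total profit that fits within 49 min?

403

By profit per min: halloumi skewers 10.00, bahn mi 8.91, pad thai 7.17 lead.
Taking the top-ratio dishes first gives pad thai + bahn mi + mushroom risotto + halloumi skewers for 395 (47 min).
The 6 min tied up in pad thai is better spent on loaded fries — total rises to 403 (49 min).
The closest alternative, pad thai + bahn mi + mushroom risotto + halloumi skewers, reaches only 395.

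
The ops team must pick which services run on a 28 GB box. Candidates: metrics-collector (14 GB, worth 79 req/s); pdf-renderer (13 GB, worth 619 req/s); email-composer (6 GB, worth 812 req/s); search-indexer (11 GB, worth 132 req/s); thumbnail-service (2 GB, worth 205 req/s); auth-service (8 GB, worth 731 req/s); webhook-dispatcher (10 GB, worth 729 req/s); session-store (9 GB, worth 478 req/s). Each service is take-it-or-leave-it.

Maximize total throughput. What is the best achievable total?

Best packing: email-composer + thumbnail-service + auth-service + webhook-dispatcher — 26 GB, 2477 total.
Next best is email-composer + auth-service + webhook-dispatcher at 2272 (24 GB) — short by 205.

2477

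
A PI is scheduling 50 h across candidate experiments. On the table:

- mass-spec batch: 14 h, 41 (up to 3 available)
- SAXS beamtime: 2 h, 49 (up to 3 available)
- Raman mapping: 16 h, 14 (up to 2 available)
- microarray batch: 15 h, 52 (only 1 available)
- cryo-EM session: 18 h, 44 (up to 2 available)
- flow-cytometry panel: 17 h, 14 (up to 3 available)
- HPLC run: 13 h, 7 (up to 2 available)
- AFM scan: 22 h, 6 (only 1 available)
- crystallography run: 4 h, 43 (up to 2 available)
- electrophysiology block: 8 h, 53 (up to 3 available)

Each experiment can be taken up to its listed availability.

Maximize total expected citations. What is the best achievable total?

401

A density-first pass picks 3×SAXS beamtime + 2×crystallography run + 3×electrophysiology block — 392 at 38 h.
The 4 h tied up in crystallography run is better spent on microarray batch — total rises to 401 (49 h).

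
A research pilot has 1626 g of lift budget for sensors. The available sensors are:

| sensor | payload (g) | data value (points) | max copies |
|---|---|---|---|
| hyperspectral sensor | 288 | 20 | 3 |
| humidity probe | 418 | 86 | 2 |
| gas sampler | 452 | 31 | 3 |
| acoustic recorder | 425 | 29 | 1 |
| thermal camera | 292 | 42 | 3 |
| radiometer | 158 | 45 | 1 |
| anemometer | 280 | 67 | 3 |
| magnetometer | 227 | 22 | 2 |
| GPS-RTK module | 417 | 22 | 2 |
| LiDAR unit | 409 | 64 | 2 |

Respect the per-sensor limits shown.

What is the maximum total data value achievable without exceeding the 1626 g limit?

351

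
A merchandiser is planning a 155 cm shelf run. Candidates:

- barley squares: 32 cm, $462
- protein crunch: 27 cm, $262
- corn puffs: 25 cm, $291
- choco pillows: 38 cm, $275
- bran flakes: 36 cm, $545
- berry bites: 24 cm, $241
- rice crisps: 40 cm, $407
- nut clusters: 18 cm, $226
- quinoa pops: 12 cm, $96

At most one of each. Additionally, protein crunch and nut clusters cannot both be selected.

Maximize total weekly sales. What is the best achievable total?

The ratio ordering already packs tightly: barley squares + corn puffs + bran flakes + rice crisps + nut clusters, 151 cm, 1931.
An exhaustive check of the 512 subsets confirms 1931.

1931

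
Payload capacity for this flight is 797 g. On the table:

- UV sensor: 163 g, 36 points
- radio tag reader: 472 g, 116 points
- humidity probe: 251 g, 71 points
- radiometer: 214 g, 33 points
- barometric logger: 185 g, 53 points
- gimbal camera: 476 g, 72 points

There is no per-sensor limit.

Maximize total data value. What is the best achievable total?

213

Taking the top-ratio sensors first gives 4×barometric logger for 212 (740 g).
Dropping 2×barometric logger frees 370 g; slotting in UV sensor + humidity probe (414 g) lifts the total to 213 at 784 g.
Every other selection either busts 797 g or fails to beat 213.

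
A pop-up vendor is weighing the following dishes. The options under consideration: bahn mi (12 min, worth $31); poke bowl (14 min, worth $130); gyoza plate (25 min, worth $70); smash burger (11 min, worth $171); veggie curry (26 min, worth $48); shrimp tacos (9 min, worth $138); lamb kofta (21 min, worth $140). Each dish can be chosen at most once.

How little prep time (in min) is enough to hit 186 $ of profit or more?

20

Minimise min subject to total profit ≥ 186.
smash burger + shrimp tacos reaches 309 using 20 min.
No combination under 20 min hits 186.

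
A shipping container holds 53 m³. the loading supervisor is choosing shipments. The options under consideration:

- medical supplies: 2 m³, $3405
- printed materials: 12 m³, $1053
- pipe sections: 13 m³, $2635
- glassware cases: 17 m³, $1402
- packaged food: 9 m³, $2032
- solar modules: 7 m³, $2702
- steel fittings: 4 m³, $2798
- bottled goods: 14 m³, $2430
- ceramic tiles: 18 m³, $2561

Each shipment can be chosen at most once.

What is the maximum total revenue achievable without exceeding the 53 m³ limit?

16133

The ratio heuristic lands on medical supplies + pipe sections + packaged food + solar modules + steel fittings + bottled goods (16002) but leaves 4 m³ idle.
The 14 m³ tied up in bottled goods is better spent on ceramic tiles — total rises to 16133 (53 m³).
Next best is medical supplies + pipe sections + packaged food + solar modules + steel fittings + bottled goods at 16002 (49 m³) — short by 131.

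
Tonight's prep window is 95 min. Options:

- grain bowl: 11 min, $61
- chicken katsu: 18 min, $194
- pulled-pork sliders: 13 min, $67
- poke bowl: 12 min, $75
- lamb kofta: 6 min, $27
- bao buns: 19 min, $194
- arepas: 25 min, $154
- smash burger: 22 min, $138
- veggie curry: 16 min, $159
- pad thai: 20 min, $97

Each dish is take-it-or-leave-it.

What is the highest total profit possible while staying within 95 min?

789

Greedy by ratio would take chicken katsu + poke bowl + lamb kofta + bao buns + smash burger + veggie curry: 93 min used, total 787.
Dropping poke bowl and smash burger frees 34 min; slotting in grain bowl + arepas (36 min) lifts the total to 789 at 95 min.
An exhaustive check of the 1024 subsets confirms 789.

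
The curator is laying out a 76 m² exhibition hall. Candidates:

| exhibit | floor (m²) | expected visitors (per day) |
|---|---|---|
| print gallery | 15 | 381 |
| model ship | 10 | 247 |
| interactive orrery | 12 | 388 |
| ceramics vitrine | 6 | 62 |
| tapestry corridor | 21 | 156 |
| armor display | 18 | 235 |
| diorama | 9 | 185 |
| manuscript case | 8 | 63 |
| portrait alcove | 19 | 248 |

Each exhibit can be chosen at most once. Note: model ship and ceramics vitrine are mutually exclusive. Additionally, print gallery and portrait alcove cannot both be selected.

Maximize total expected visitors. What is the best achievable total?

Density check — interactive orrery 32.33, print gallery 25.40, model ship 24.70, diorama 20.56 are the best per m².
Best packing: print gallery + model ship + interactive orrery + armor display + diorama + manuscript case — 72 m², 1499 total.

1499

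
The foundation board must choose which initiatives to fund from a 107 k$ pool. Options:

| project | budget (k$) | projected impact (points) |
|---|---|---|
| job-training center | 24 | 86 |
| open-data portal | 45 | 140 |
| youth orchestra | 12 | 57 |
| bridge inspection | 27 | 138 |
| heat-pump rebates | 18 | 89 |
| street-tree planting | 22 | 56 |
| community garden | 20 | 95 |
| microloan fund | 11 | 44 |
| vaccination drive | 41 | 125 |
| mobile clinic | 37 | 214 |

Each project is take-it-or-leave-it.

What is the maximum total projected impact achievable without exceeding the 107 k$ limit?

548

Taking the top-ratio projects first gives youth orchestra + bridge inspection + heat-pump rebates + microloan fund + mobile clinic for 542 (105 k$).
Dropping heat-pump rebates frees 18 k$; slotting in community garden (20 k$) lifts the total to 548 at 107 k$.
Every other selection either busts 107 k$ or fails to beat 548.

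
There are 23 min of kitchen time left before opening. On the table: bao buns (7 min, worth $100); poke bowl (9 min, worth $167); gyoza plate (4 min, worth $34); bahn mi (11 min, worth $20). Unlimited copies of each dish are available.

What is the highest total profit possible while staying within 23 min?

368

Ranking by ratio (profit/min): poke bowl 18.56, bao buns 14.29, gyoza plate 8.50, bahn mi 1.82.
Taking 2×poke bowl + gyoza plate: 22 min used, 368 in profit.
Nothing else within 23 min beats 368.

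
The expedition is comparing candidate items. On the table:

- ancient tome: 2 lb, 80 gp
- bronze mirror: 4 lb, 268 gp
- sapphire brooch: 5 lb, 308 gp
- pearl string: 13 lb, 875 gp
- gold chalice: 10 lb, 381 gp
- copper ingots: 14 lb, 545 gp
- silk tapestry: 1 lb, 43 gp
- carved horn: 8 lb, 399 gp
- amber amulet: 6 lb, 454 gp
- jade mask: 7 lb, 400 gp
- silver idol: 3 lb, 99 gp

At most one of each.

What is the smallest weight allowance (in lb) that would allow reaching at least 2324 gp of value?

36

Need the lightest bundle worth ≥ 2324.
bronze mirror + sapphire brooch + pearl string + silk tapestry + amber amulet + jade mask reaches 2348 using 36 lb.
No combination under 36 lb hits 2324.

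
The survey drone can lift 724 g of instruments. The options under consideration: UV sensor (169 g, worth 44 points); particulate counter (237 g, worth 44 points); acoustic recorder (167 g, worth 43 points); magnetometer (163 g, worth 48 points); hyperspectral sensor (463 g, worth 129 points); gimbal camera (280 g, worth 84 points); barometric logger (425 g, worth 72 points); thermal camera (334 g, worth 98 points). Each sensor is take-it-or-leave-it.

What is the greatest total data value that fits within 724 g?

190

Taking the top-ratio sensors first gives UV sensor + magnetometer + gimbal camera for 176 (612 g).
The 280 g tied up in gimbal camera is better spent on thermal camera — total rises to 190 (666 g).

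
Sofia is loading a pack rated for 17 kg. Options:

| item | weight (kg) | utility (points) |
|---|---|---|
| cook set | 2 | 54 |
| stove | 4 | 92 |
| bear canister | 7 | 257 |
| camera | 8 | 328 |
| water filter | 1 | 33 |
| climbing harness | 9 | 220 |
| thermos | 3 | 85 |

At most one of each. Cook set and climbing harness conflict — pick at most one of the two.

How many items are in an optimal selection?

The maximum utility within 17 kg is 639.
For example cook set + bear canister + camera achieves it, using 17 kg.
Any selection reaching 639 contains exactly 3 items.

3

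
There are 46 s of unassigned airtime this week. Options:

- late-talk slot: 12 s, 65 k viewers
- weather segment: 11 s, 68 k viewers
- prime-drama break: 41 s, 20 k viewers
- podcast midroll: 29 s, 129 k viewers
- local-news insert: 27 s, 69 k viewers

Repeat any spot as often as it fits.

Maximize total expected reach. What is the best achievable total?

272

Best packing: 4×weather segment — 44 s, 272 total.
The spare 2 s is too small for any remaining spot, and no exchange beats 272.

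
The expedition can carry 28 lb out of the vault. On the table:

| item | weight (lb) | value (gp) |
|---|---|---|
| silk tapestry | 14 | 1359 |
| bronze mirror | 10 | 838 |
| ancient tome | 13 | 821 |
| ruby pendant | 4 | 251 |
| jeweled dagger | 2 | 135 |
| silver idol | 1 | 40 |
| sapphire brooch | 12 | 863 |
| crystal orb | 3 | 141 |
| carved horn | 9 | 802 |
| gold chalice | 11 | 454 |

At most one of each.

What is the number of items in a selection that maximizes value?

4

Optimal total is 2452.
silk tapestry + ruby pendant + silver idol + carved horn hits 2452 at 28 lb.
Every optimal selection uses 4 items.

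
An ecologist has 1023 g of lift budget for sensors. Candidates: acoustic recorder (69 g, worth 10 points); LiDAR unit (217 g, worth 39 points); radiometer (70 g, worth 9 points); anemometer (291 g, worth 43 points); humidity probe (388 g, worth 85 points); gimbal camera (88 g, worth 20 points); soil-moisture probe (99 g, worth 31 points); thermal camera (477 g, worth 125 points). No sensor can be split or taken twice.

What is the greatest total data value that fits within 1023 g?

Greedy by ratio would take acoustic recorder + LiDAR unit + radiometer + gimbal camera + soil-moisture probe + thermal camera: 1020 g used, total 234.
But humidity probe + soil-moisture probe + thermal camera fits in 964 g and reaches 241.

241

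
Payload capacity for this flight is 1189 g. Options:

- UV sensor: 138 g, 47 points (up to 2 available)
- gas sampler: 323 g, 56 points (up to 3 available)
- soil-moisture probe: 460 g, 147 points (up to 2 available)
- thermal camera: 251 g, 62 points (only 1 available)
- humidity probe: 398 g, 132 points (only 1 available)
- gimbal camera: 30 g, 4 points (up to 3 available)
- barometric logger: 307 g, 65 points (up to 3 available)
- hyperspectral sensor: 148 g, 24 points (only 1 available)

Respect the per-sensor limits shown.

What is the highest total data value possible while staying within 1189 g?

377

The ratio ordering already packs tightly: 2×UV sensor + soil-moisture probe + humidity probe + gimbal camera, 1164 g, 377.
Nothing else within 1189 g beats 377.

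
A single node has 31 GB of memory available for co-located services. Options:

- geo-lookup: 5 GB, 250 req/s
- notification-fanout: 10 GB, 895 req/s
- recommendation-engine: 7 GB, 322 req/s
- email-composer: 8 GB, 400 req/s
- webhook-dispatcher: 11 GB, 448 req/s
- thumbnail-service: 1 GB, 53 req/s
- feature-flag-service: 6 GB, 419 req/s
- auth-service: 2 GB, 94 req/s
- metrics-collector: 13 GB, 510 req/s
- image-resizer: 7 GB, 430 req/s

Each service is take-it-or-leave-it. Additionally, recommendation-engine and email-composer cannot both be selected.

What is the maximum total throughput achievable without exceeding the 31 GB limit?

Density check — notification-fanout 89.50, feature-flag-service 69.83, image-resizer 61.43, thumbnail-service 53.00 are the best per GB.
Taking the top-ratio services first gives geo-lookup + notification-fanout + thumbnail-service + feature-flag-service + auth-service + image-resizer for 2141 (31 GB).
Dropping geo-lookup and thumbnail-service and auth-service frees 8 GB; slotting in email-composer (8 GB) lifts the total to 2144 at 31 GB.
The closest alternative, geo-lookup + notification-fanout + thumbnail-service + feature-flag-service + auth-service + image-resizer, reaches only 2141.

2144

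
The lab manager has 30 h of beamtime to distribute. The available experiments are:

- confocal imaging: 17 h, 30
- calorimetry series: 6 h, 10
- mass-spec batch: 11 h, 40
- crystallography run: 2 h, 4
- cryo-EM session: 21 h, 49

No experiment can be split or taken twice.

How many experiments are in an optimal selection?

Best achievable expected citations is 74.
confocal imaging + mass-spec batch + crystallography run hits 74 at 30 h.
Every optimal selection uses 3 experiments.

3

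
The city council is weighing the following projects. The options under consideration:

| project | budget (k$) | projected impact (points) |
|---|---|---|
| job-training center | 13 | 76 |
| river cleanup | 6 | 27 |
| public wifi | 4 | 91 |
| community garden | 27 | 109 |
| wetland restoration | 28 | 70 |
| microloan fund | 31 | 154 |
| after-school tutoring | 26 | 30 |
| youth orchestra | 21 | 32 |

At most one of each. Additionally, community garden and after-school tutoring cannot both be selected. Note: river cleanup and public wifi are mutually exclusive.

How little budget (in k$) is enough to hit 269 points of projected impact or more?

44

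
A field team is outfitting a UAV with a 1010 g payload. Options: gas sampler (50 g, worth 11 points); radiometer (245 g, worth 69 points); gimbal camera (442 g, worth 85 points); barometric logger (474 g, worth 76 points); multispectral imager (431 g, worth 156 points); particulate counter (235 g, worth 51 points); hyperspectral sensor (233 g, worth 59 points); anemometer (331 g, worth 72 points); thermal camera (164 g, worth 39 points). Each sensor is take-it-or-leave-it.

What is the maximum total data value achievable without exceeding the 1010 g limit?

297

Taking the top-ratio sensors first gives gas sampler + radiometer + multispectral imager + hyperspectral sensor for 295 (959 g).
The 283 g tied up in gas sampler and hyperspectral sensor is better spent on anemometer — total rises to 297 (1007 g).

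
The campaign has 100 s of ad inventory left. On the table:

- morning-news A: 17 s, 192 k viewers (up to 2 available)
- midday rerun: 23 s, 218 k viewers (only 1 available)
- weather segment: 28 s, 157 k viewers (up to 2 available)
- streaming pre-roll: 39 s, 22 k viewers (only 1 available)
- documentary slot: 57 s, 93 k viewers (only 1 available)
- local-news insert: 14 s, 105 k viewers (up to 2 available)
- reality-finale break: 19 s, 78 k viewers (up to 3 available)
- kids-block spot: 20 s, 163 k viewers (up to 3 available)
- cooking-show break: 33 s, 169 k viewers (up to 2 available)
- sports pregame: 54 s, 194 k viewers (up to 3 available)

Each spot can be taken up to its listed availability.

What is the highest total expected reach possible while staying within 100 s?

Density check — morning-news A 11.29, midday rerun 9.48, kids-block spot 8.15, local-news insert 7.50 are the best per s.
Best packing: 2×morning-news A + midday rerun + 2×kids-block spot — 97 s, 928 total.
The spare 3 s is too small for any remaining spot, and no exchange beats 928.

928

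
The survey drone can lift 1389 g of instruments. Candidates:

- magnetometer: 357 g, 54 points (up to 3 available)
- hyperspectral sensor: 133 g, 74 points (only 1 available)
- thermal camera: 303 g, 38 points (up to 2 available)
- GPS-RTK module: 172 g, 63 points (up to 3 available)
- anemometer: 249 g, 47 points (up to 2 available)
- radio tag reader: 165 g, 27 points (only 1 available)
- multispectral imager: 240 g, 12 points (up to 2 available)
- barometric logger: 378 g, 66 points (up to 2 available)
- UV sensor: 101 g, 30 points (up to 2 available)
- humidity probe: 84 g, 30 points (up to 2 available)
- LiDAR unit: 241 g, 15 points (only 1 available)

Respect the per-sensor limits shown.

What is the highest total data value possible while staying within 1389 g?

437

By data value per g: hyperspectral sensor 0.56, GPS-RTK module 0.37, humidity probe 0.36 lead.
The ratio heuristic lands on hyperspectral sensor + 3×GPS-RTK module + anemometer + 2×UV sensor + 2×humidity probe (430) but leaves 121 g idle.
The 249 g tied up in anemometer is better spent on magnetometer — total rises to 437 (1376 g).
That's the maximum — no swap from here does better than 437.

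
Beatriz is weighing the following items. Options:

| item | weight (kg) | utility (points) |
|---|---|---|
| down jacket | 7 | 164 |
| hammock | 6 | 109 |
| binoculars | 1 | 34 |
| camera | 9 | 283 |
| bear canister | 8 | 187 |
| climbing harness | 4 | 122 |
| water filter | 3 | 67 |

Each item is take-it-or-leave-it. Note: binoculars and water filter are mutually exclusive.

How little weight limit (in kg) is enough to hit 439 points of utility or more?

Look for the lowest-weight combination reaching 439.
binoculars + camera + climbing harness reaches 439 using 14 kg.
Below 14 kg the best achievable stays under 439.

14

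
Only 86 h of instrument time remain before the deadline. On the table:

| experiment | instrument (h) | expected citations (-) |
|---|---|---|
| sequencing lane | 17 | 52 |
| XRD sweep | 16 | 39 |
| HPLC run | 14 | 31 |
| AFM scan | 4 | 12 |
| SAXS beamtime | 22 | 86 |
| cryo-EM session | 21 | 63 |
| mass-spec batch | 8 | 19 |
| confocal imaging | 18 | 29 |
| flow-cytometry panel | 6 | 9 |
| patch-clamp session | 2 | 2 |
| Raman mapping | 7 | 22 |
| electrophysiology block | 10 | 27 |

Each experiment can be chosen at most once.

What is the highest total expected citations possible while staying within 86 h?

The ratio heuristic lands on sequencing lane + AFM scan + SAXS beamtime + cryo-EM session + patch-clamp session + Raman mapping + electrophysiology block (264) but leaves 3 h idle.
Dropping AFM scan and patch-clamp session frees 6 h; slotting in mass-spec batch (8 h) lifts the total to 269 at 85 h.
Every other selection either busts 86 h or fails to beat 269.

269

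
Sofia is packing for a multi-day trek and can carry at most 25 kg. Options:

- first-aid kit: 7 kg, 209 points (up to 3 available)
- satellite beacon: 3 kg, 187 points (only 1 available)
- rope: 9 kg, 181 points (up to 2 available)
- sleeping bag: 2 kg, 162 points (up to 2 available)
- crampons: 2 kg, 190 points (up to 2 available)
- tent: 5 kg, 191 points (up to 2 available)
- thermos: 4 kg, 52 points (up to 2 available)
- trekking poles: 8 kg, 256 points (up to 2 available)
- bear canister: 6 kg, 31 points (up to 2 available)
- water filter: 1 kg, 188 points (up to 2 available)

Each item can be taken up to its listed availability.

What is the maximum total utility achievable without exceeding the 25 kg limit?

The ratio heuristic lands on satellite beacon + 2×sleeping bag + 2×crampons + 2×tent + 2×water filter (1649) but leaves 2 kg idle.
Replace tent with first-aid kit: the trade gains 18 net, giving 1667 at 25 kg.
Nothing else within 25 kg beats 1667.

1667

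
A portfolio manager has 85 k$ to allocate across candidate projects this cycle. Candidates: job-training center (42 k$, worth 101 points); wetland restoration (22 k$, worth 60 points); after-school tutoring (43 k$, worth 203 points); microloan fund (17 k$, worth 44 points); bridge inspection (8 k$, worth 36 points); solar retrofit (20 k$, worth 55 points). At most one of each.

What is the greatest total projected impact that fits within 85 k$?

Greedy by ratio would take after-school tutoring + bridge inspection + solar retrofit: 71 k$ used, total 294.
Dropping bridge inspection frees 8 k$; slotting in wetland restoration (22 k$) lifts the total to 318 at 85 k$.
The closest alternative, wetland restoration + after-school tutoring + microloan fund, reaches only 307.

318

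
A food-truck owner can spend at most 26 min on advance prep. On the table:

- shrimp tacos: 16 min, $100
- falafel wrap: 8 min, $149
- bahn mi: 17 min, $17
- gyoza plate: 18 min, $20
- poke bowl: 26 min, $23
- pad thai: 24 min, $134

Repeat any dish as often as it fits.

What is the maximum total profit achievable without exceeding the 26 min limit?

Density check — falafel wrap 18.62, shrimp tacos 6.25, pad thai 5.58 are the best per min.
The ratio ordering already packs tightly: 3×falafel wrap, 24 min, 447.

447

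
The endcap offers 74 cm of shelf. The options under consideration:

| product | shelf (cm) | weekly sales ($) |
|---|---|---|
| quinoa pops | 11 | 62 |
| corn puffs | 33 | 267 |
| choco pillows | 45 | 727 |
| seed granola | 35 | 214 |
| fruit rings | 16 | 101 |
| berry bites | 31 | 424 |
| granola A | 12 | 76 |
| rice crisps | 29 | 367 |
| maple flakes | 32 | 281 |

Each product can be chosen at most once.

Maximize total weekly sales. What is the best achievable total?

1094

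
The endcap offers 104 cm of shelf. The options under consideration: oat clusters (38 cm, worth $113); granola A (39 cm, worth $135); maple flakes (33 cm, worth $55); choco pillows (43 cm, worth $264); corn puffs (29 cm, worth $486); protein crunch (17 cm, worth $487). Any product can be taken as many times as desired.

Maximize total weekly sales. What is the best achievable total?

2922

The ratio ordering already packs tightly: 6×protein crunch, 102 cm, 2922.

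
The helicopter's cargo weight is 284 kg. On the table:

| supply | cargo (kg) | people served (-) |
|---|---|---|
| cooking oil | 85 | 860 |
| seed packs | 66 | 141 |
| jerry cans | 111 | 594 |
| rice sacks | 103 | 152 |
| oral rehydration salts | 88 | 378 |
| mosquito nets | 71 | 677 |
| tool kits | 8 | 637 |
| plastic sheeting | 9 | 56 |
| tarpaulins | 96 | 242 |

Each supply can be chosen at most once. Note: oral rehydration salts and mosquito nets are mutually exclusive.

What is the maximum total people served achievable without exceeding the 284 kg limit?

2824

By people served per kg: tool kits 79.62, cooking oil 10.12, mosquito nets 9.54 lead.
Taking cooking oil + jerry cans + mosquito nets + tool kits + plastic sheeting: 284 kg used, 2824 in people served.
Runner-up cooking oil + jerry cans + mosquito nets + tool kits tops out at 2768.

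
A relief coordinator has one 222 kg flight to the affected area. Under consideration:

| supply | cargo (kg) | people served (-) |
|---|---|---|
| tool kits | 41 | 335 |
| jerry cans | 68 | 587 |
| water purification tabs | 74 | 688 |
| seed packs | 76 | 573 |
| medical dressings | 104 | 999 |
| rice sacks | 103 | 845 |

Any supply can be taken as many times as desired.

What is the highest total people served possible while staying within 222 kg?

2064

By people served per kg: medical dressings 9.61, water purification tabs 9.30, jerry cans 8.63, rice sacks 8.20 lead.
Filling by ratio: 2×medical dressings for 1998, with 14 kg left unused.
Replace 2×medical dressings with 3×water purification tabs: the trade gains 66 net, giving 2064 at 222 kg.
Every other selection either busts 222 kg or fails to beat 2064.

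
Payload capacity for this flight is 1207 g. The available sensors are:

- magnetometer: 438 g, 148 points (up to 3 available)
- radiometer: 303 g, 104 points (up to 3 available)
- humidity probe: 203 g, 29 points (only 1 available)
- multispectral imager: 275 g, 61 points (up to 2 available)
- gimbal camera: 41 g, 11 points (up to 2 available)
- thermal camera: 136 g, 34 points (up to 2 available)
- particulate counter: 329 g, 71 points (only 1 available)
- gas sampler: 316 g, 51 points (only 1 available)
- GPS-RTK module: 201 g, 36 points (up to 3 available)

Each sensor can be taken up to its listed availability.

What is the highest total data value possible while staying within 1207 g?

400

Taking the top-ratio sensors first gives 3×radiometer + 2×gimbal camera + thermal camera for 368 (1127 g).
The 824 g tied up in 2×radiometer and 2×gimbal camera and thermal camera is better spent on 2×magnetometer — total rises to 400 (1179 g).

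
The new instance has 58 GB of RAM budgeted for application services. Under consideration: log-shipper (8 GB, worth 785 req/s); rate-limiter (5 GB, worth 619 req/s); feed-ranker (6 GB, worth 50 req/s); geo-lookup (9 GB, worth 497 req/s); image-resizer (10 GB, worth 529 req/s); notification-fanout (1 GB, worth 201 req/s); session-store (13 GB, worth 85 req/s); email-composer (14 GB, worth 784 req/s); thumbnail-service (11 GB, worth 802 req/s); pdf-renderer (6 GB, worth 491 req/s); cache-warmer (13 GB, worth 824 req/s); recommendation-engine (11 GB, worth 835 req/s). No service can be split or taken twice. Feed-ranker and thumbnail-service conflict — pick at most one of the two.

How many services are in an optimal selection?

7

The maximum throughput within 58 GB is 4563.
log-shipper + rate-limiter + geo-lookup + notification-fanout + thumbnail-service + cache-warmer + recommendation-engine hits 4563 at 58 GB.
Any selection reaching 4563 contains exactly 7 services.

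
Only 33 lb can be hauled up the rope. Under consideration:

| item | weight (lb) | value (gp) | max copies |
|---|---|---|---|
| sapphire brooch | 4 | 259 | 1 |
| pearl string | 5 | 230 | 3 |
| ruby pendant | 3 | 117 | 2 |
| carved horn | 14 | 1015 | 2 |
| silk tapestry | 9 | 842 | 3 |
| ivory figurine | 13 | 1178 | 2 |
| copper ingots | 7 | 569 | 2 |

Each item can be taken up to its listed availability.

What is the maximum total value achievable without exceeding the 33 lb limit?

2925

A density-first pass picks sapphire brooch + 3×silk tapestry — 2785 at 31 lb.
Dropping sapphire brooch and 3×silk tapestry frees 31 lb; slotting in 2×ivory figurine + copper ingots (33 lb) lifts the total to 2925 at 33 lb.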